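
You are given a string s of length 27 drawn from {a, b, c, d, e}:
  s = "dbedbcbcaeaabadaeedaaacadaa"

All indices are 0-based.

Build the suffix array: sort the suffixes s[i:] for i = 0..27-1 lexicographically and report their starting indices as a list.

[26, 25, 19, 10, 20, 11, 21, 23, 13, 8, 15, 12, 6, 4, 1, 22, 7, 5, 24, 18, 14, 3, 0, 9, 17, 2, 16]

sorted suffixes:
  #0 SA[0]=26  'a'
  #1 SA[1]=25  'aa'
  #2 SA[2]=19  'aaacadaa'
  #3 SA[3]=10  'aabadaeedaaacadaa'
  #4 SA[4]=20  'aacadaa'
  #5 SA[5]=11  'abadaeedaaacadaa'
  #6 SA[6]=21  'acadaa'
  #7 SA[7]=23  'adaa'
  #8 SA[8]=13  'adaeedaaacadaa'
  #9 SA[9]=8  'aeaabadaeedaaacadaa'
  #10 SA[10]=15  'aeedaaacadaa'
  #11 SA[11]=12  'badaeedaaacadaa'
  #12 SA[12]=6  'bcaeaabadaeedaaacadaa'
  #13 SA[13]=4  'bcbcaeaabadaeedaaacadaa'
  #14 SA[14]=1  'bedbcbcaeaabadaeedaaacadaa'
  #15 SA[15]=22  'cadaa'
  #16 SA[16]=7  'caeaabadaeedaaacadaa'
  #17 SA[17]=5  'cbcaeaabadaeedaaacadaa'
  #18 SA[18]=24  'daa'
  #19 SA[19]=18  'daaacadaa'
  #20 SA[20]=14  'daeedaaacadaa'
  #21 SA[21]=3  'dbcbcaeaabadaeedaaacadaa'
  #22 SA[22]=0  'dbedbcbcaeaabadaeedaaacadaa'
  #23 SA[23]=9  'eaabadaeedaaacadaa'
  #24 SA[24]=17  'edaaacadaa'
  #25 SA[25]=2  'edbcbcaeaabadaeedaaacadaa'
  #26 SA[26]=16  'eedaaacadaa'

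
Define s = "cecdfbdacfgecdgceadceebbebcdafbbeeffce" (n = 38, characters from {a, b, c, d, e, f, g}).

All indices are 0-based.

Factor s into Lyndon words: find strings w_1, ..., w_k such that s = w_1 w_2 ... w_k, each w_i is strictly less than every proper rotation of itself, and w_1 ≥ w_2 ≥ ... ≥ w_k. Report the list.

emit factor 1: 'ce' (i=0, period=2)
emit factor 2: 'cdf' (i=2, period=3)
emit factor 3: 'bd' (i=5, period=2)
emit factor 4: 'acfgecdgceadceebbebcdafbbeeffce' (i=7, period=31)

["ce", "cdf", "bd", "acfgecdgceadceebbebcdafbbeeffce"]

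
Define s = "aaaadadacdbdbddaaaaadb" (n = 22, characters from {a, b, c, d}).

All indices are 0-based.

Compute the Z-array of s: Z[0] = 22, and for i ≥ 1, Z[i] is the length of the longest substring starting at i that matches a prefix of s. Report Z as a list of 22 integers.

Z[0]=22
i=1: fresh scan; Z[1]=3 grow→box=[1,4)
i=2: min(r-i=2, Z[1]=3)=2; Z[2]=2
i=3: min(r-i=1, Z[2]=2)=1; Z[3]=1
i=4: fresh scan; Z[4]=0
i=5: fresh scan; Z[5]=1 grow→box=[5,6)
i=6: fresh scan; Z[6]=0
i=7: fresh scan; Z[7]=1 grow→box=[7,8)
i=8: fresh scan; Z[8]=0
i=9: fresh scan; Z[9]=0
i=10: fresh scan; Z[10]=0
i=11: fresh scan; Z[11]=0
i=12: fresh scan; Z[12]=0
i=13: fresh scan; Z[13]=0
i=14: fresh scan; Z[14]=0
i=15: fresh scan; Z[15]=4 grow→box=[15,19)
i=16: min(r-i=3, Z[1]=3)=3; Z[16]=5 grow→box=[16,21)
i=17: min(r-i=4, Z[1]=3)=3; Z[17]=3
i=18: min(r-i=3, Z[2]=2)=2; Z[18]=2
i=19: min(r-i=2, Z[3]=1)=1; Z[19]=1
i=20: min(r-i=1, Z[4]=0)=0; Z[20]=0
i=21: fresh scan; Z[21]=0

[22, 3, 2, 1, 0, 1, 0, 1, 0, 0, 0, 0, 0, 0, 0, 4, 5, 3, 2, 1, 0, 0]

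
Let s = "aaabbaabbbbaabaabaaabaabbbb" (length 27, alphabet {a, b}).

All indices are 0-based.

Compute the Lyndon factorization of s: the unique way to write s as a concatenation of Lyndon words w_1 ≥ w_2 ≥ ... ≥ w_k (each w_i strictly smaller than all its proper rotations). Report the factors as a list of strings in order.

["aaabbaabbbbaabaab", "aaabaabbbb"]

emit factor 1: 'aaabbaabbbbaabaab' (i=0, period=17)
emit factor 2: 'aaabaabbbb' (i=17, period=10)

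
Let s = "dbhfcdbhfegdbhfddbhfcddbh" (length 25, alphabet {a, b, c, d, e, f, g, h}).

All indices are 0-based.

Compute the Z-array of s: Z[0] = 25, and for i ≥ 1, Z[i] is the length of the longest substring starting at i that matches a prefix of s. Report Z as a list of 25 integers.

[25, 0, 0, 0, 0, 4, 0, 0, 0, 0, 0, 4, 0, 0, 0, 1, 6, 0, 0, 0, 0, 1, 3, 0, 0]

Z[0]=25
i=1: outside box; Z[1]=0
i=2: outside box; Z[2]=0
i=3: outside box; Z[3]=0
i=4: outside box; Z[4]=0
i=5: outside box; Z[5]=4 grow→box=[5,9)
i=6: min(r-i=3, Z[1]=0)=0; Z[6]=0
i=7: min(r-i=2, Z[2]=0)=0; Z[7]=0
i=8: min(r-i=1, Z[3]=0)=0; Z[8]=0
i=9: outside box; Z[9]=0
i=10: outside box; Z[10]=0
i=11: outside box; Z[11]=4 grow→box=[11,15)
i=12: min(r-i=3, Z[1]=0)=0; Z[12]=0
i=13: min(r-i=2, Z[2]=0)=0; Z[13]=0
i=14: min(r-i=1, Z[3]=0)=0; Z[14]=0
i=15: outside box; Z[15]=1 grow→box=[15,16)
i=16: outside box; Z[16]=6 grow→box=[16,22)
i=17: min(r-i=5, Z[1]=0)=0; Z[17]=0
i=18: min(r-i=4, Z[2]=0)=0; Z[18]=0
i=19: min(r-i=3, Z[3]=0)=0; Z[19]=0
i=20: min(r-i=2, Z[4]=0)=0; Z[20]=0
i=21: min(r-i=1, Z[5]=4)=1; Z[21]=1
i=22: outside box; Z[22]=3 grow→box=[22,25)
i=23: min(r-i=2, Z[1]=0)=0; Z[23]=0
i=24: min(r-i=1, Z[2]=0)=0; Z[24]=0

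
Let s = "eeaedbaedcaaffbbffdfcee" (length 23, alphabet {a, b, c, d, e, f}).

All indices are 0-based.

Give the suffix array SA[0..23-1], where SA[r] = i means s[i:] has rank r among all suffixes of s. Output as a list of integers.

rank | idx | suffix
   0 |  10 | aaffbbffdfcee
   1 |   2 | aedbaedcaaffbbffdfcee
   2 |   6 | aedcaaffbbffdfcee
   3 |  11 | affbbffdfcee
   4 |   5 | baedcaaffbbffdfcee
   5 |  14 | bbffdfcee
   6 |  15 | bffdfcee
   7 |   9 | caaffbbffdfcee
   8 |  20 | cee
   9 |   4 | dbaedcaaffbbffdfcee
  10 |   8 | dcaaffbbffdfcee
  11 |  18 | dfcee
  12 |  22 | e
  13 |   1 | eaedbaedcaaffbbffdfcee
  14 |   3 | edbaedcaaffbbffdfcee
  15 |   7 | edcaaffbbffdfcee
  16 |  21 | ee
  17 |   0 | eeaedbaedcaaffbbffdfcee
  18 |  13 | fbbffdfcee
  19 |  19 | fcee
  20 |  17 | fdfcee
  21 |  12 | ffbbffdfcee
  22 |  16 | ffdfcee

[10, 2, 6, 11, 5, 14, 15, 9, 20, 4, 8, 18, 22, 1, 3, 7, 21, 0, 13, 19, 17, 12, 16]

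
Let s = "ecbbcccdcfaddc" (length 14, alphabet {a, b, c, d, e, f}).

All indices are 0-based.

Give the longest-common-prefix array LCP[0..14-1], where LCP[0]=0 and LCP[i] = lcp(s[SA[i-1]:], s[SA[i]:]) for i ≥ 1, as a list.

sorted suffixes:
  #0 SA[0]=10  'addc'
  #1 SA[1]=2  'bbcccdcfaddc'
  #2 SA[2]=3  'bcccdcfaddc'
  #3 SA[3]=13  'c'
  #4 SA[4]=1  'cbbcccdcfaddc'
  #5 SA[5]=4  'cccdcfaddc'
  #6 SA[6]=5  'ccdcfaddc'
  #7 SA[7]=6  'cdcfaddc'
  #8 SA[8]=8  'cfaddc'
  #9 SA[9]=12  'dc'
  #10 SA[10]=7  'dcfaddc'
  #11 SA[11]=11  'ddc'
  #12 SA[12]=0  'ecbbcccdcfaddc'
  #13 SA[13]=9  'faddc'

SA = [10, 2, 3, 13, 1, 4, 5, 6, 8, 12, 7, 11, 0, 9]
i: (SA[i-1],SA[i]) lcp shared
  1: (10,2) 0 ''
  2: (2,3) 1 'b'
  3: (3,13) 0 ''
  4: (13,1) 1 'c'
  5: (1,4) 1 'c'
  6: (4,5) 2 'cc'
  7: (5,6) 1 'c'
  8: (6,8) 1 'c'
  9: (8,12) 0 ''
  10: (12,7) 2 'dc'
  11: (7,11) 1 'd'
  12: (11,0) 0 ''
  13: (0,9) 0 ''

[0, 0, 1, 0, 1, 1, 2, 1, 1, 0, 2, 1, 0, 0]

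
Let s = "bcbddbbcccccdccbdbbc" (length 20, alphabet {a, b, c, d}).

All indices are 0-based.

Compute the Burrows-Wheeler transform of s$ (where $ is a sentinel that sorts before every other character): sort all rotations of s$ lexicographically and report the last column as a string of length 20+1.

cddb$bccbcbdbccccbdcb

rank  rotation               last
    0  $bcbddbbcccccdccbdbbc  c
    1  bbc$bcbddbbcccccdccbd  d
    2  bbcccccdccbdbbc$bcbdd  d
    3  bc$bcbddbbcccccdccbdb  b
    4  bcbddbbcccccdccbdbbc$  $
    5  bcccccdccbdbbc$bcbddb  b
    6  bdbbc$bcbddbbcccccdcc  c
    7  bddbbcccccdccbdbbc$bc  c
    8  c$bcbddbbcccccdccbdbb  b
    9  cbdbbc$bcbddbbcccccdc  c
   10  cbddbbcccccdccbdbbc$b  b
   11  ccbdbbc$bcbddbbcccccd  d
   12  cccccdccbdbbc$bcbddbb  b
   13  ccccdccbdbbc$bcbddbbc  c
   14  cccdccbdbbc$bcbddbbcc  c
   15  ccdccbdbbc$bcbddbbccc  c
   16  cdccbdbbc$bcbddbbcccc  c
   17  dbbc$bcbddbbcccccdccb  b
   18  dbbcccccdccbdbbc$bcbd  d
   19  dccbdbbc$bcbddbbccccc  c
   20  ddbbcccccdccbdbbc$bcb  b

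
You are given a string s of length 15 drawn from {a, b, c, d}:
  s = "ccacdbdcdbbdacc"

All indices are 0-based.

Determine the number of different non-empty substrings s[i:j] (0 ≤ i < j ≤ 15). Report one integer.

sorted suffixes:
  #0 SA[0]=12  'acc'
  #1 SA[1]=2  'acdbdcdbbdacc'
  #2 SA[2]=9  'bbdacc'
  #3 SA[3]=10  'bdacc'
  #4 SA[4]=5  'bdcdbbdacc'
  #5 SA[5]=14  'c'
  #6 SA[6]=1  'cacdbdcdbbdacc'
  #7 SA[7]=13  'cc'
  #8 SA[8]=0  'ccacdbdcdbbdacc'
  #9 SA[9]=7  'cdbbdacc'
  #10 SA[10]=3  'cdbdcdbbdacc'
  #11 SA[11]=11  'dacc'
  #12 SA[12]=8  'dbbdacc'
  #13 SA[13]=4  'dbdcdbbdacc'
  #14 SA[14]=6  'dcdbbdacc'

SA = [12, 2, 9, 10, 5, 14, 1, 13, 0, 7, 3, 11, 8, 4, 6]
rank  pair      lcp
   1  s[12:],s[2:]  2  'ac'
   2  s[2:],s[9:]  0  ''
   3  s[9:],s[10:]  1  'b'
   4  s[10:],s[5:]  2  'bd'
   5  s[5:],s[14:]  0  ''
   6  s[14:],s[1:]  1  'c'
   7  s[1:],s[13:]  1  'c'
   8  s[13:],s[0:]  2  'cc'
   9  s[0:],s[7:]  1  'c'
  10  s[7:],s[3:]  3  'cdb'
  11  s[3:],s[11:]  0  ''
  12  s[11:],s[8:]  1  'd'
  13  s[8:],s[4:]  2  'db'
  14  s[4:],s[6:]  1  'd'

n(n+1)/2 = 15·16/2 = 120
Σ LCP = 0 + 2 + 0 + 1 + 2 + 0 + 1 + 1 + 2 + 1 + 3 + 0 + 1 + 2 + 1 = 17
distinct = 120 − 17 = 103

103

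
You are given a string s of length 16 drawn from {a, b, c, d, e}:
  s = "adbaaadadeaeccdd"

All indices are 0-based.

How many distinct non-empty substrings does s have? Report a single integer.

rank→(start, suffix):
  0 → (3, 'aaadadeaeccdd')
  1 → (4, 'aadadeaeccdd')
  2 → (5, 'adadeaeccdd')
  3 → (0, 'adbaaadadeaeccdd')
  4 → (7, 'adeaeccdd')
  5 → (10, 'aeccdd')
  6 → (2, 'baaadadeaeccdd')
  7 → (12, 'ccdd')
  8 → (13, 'cdd')
  9 → (15, 'd')
  10 → (6, 'dadeaeccdd')
  11 → (1, 'dbaaadadeaeccdd')
  12 → (14, 'dd')
  13 → (8, 'deaeccdd')
  14 → (9, 'eaeccdd')
  15 → (11, 'eccdd')

SA = [3, 4, 5, 0, 7, 10, 2, 12, 13, 15, 6, 1, 14, 8, 9, 11]
i: (SA[i-1],SA[i]) lcp shared
  1: (3,4) 2 'aa'
  2: (4,5) 1 'a'
  3: (5,0) 2 'ad'
  4: (0,7) 2 'ad'
  5: (7,10) 1 'a'
  6: (10,2) 0 ''
  7: (2,12) 0 ''
  8: (12,13) 1 'c'
  9: (13,15) 0 ''
  10: (15,6) 1 'd'
  11: (6,1) 1 'd'
  12: (1,14) 1 'd'
  13: (14,8) 1 'd'
  14: (8,9) 0 ''
  15: (9,11) 1 'e'

n(n+1)/2 = 16·17/2 = 136
Σ LCP = 0 + 2 + 1 + 2 + 2 + 1 + 0 + 0 + 1 + 0 + 1 + 1 + 1 + 1 + 0 + 1 = 14
distinct = 136 − 14 = 122

122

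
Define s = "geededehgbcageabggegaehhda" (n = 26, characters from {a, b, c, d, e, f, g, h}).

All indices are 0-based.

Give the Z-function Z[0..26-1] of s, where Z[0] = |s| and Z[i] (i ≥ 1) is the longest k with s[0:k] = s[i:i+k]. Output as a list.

Z[0]=26
i=1: outside box; Z[1]=0
i=2: outside box; Z[2]=0
i=3: outside box; Z[3]=0
i=4: outside box; Z[4]=0
i=5: outside box; Z[5]=0
i=6: outside box; Z[6]=0
i=7: outside box; Z[7]=0
i=8: outside box; Z[8]=1 scan→box=[8,9)
i=9: outside box; Z[9]=0
i=10: outside box; Z[10]=0
i=11: outside box; Z[11]=0
i=12: outside box; Z[12]=2 scan→box=[12,14)
i=13: min(r-i=1, Z[1]=0)=0; Z[13]=0
i=14: outside box; Z[14]=0
i=15: outside box; Z[15]=0
i=16: outside box; Z[16]=1 scan→box=[16,17)
i=17: outside box; Z[17]=2 scan→box=[17,19)
i=18: min(r-i=1, Z[1]=0)=0; Z[18]=0
i=19: outside box; Z[19]=1 scan→box=[19,20)
i=20: outside box; Z[20]=0
i=21: outside box; Z[21]=0
i=22: outside box; Z[22]=0
i=23: outside box; Z[23]=0
i=24: outside box; Z[24]=0
i=25: outside box; Z[25]=0

[26, 0, 0, 0, 0, 0, 0, 0, 1, 0, 0, 0, 2, 0, 0, 0, 1, 2, 0, 1, 0, 0, 0, 0, 0, 0]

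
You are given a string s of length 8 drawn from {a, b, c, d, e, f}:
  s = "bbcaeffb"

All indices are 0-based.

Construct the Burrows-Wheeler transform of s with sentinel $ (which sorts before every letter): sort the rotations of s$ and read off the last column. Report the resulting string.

bcf$bbafe

rank  rotation   last
    0  $bbcaeffb  b
    1  aeffb$bbc  c
    2  b$bbcaeff  f
    3  bbcaeffb$  $
    4  bcaeffb$b  b
    5  caeffb$bb  b
    6  effb$bbca  a
    7  fb$bbcaef  f
    8  ffb$bbcae  e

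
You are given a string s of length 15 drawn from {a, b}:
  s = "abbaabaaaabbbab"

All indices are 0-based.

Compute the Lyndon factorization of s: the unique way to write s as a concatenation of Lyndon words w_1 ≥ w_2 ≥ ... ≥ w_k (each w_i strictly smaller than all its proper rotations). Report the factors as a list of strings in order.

emit factor 1: 'abb' (i=0, period=3)
emit factor 2: 'aab' (i=3, period=3)
emit factor 3: 'aaaabbbab' (i=6, period=9)

["abb", "aab", "aaaabbbab"]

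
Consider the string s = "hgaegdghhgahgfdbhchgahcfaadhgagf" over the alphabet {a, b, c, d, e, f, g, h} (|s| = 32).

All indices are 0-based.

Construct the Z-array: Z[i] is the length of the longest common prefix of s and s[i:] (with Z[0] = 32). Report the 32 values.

[32, 0, 0, 0, 0, 0, 0, 1, 3, 0, 0, 2, 0, 0, 0, 0, 1, 0, 3, 0, 0, 1, 0, 0, 0, 0, 0, 3, 0, 0, 0, 0]

Z[0]=32
i=1: outside box; Z[1]=0
i=2: outside box; Z[2]=0
i=3: outside box; Z[3]=0
i=4: outside box; Z[4]=0
i=5: outside box; Z[5]=0
i=6: outside box; Z[6]=0
i=7: outside box; Z[7]=1 grow→box=[7,8)
i=8: outside box; Z[8]=3 grow→box=[8,11)
i=9: min(r-i=2, Z[1]=0)=0; Z[9]=0
i=10: min(r-i=1, Z[2]=0)=0; Z[10]=0
i=11: outside box; Z[11]=2 grow→box=[11,13)
i=12: min(r-i=1, Z[1]=0)=0; Z[12]=0
i=13: outside box; Z[13]=0
i=14: outside box; Z[14]=0
i=15: outside box; Z[15]=0
i=16: outside box; Z[16]=1 grow→box=[16,17)
i=17: outside box; Z[17]=0
i=18: outside box; Z[18]=3 grow→box=[18,21)
i=19: min(r-i=2, Z[1]=0)=0; Z[19]=0
i=20: min(r-i=1, Z[2]=0)=0; Z[20]=0
i=21: outside box; Z[21]=1 grow→box=[21,22)
i=22: outside box; Z[22]=0
i=23: outside box; Z[23]=0
i=24: outside box; Z[24]=0
i=25: outside box; Z[25]=0
i=26: outside box; Z[26]=0
i=27: outside box; Z[27]=3 grow→box=[27,30)
i=28: min(r-i=2, Z[1]=0)=0; Z[28]=0
i=29: min(r-i=1, Z[2]=0)=0; Z[29]=0
i=30: outside box; Z[30]=0
i=31: outside box; Z[31]=0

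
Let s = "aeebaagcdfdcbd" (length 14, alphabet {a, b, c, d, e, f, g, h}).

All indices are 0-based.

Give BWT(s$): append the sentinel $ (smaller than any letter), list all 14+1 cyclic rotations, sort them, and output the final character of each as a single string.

rank  rotation         last
    0  $aeebaagcdfdcbd  d
    1  aagcdfdcbd$aeeb  b
    2  aeebaagcdfdcbd$  $
    3  agcdfdcbd$aeeba  a
    4  baagcdfdcbd$aee  e
    5  bd$aeebaagcdfdc  c
    6  cbd$aeebaagcdfd  d
    7  cdfdcbd$aeebaag  g
    8  d$aeebaagcdfdcb  b
    9  dcbd$aeebaagcdf  f
   10  dfdcbd$aeebaagc  c
   11  ebaagcdfdcbd$ae  e
   12  eebaagcdfdcbd$a  a
   13  fdcbd$aeebaagcd  d
   14  gcdfdcbd$aeebaa  a

db$aecdgbfceada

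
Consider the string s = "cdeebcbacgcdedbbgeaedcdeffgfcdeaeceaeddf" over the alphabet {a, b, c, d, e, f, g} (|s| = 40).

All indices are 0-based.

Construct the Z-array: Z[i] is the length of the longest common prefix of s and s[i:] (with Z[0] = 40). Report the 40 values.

[40, 0, 0, 0, 0, 1, 0, 0, 1, 0, 3, 0, 0, 0, 0, 0, 0, 0, 0, 0, 0, 3, 0, 0, 0, 0, 0, 0, 3, 0, 0, 0, 0, 1, 0, 0, 0, 0, 0, 0]

Z[0]=40
i=1: fresh scan; Z[1]=0
i=2: fresh scan; Z[2]=0
i=3: fresh scan; Z[3]=0
i=4: fresh scan; Z[4]=0
i=5: fresh scan; Z[5]=1 extend→box=[5,6)
i=6: fresh scan; Z[6]=0
i=7: fresh scan; Z[7]=0
i=8: fresh scan; Z[8]=1 extend→box=[8,9)
i=9: fresh scan; Z[9]=0
i=10: fresh scan; Z[10]=3 extend→box=[10,13)
i=11: min(r-i=2, Z[1]=0)=0; Z[11]=0
i=12: min(r-i=1, Z[2]=0)=0; Z[12]=0
i=13: fresh scan; Z[13]=0
i=14: fresh scan; Z[14]=0
i=15: fresh scan; Z[15]=0
i=16: fresh scan; Z[16]=0
i=17: fresh scan; Z[17]=0
i=18: fresh scan; Z[18]=0
i=19: fresh scan; Z[19]=0
i=20: fresh scan; Z[20]=0
i=21: fresh scan; Z[21]=3 extend→box=[21,24)
i=22: min(r-i=2, Z[1]=0)=0; Z[22]=0
i=23: min(r-i=1, Z[2]=0)=0; Z[23]=0
i=24: fresh scan; Z[24]=0
i=25: fresh scan; Z[25]=0
i=26: fresh scan; Z[26]=0
i=27: fresh scan; Z[27]=0
i=28: fresh scan; Z[28]=3 extend→box=[28,31)
i=29: min(r-i=2, Z[1]=0)=0; Z[29]=0
i=30: min(r-i=1, Z[2]=0)=0; Z[30]=0
i=31: fresh scan; Z[31]=0
i=32: fresh scan; Z[32]=0
i=33: fresh scan; Z[33]=1 extend→box=[33,34)
i=34: fresh scan; Z[34]=0
i=35: fresh scan; Z[35]=0
i=36: fresh scan; Z[36]=0
i=37: fresh scan; Z[37]=0
i=38: fresh scan; Z[38]=0
i=39: fresh scan; Z[39]=0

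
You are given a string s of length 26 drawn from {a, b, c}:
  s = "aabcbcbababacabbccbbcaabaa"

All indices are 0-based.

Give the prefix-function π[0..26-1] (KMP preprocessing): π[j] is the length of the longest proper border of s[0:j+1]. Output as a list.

[0, 1, 0, 0, 0, 0, 0, 1, 0, 1, 0, 1, 0, 1, 0, 0, 0, 0, 0, 0, 0, 1, 2, 3, 1, 2]

π[0] = 0
j=1 s[j]='a': π[1]=1 (border 'a')
j=2 s[j]='b': k: 1→0; π[2]=0 (border '')
j=3 s[j]='c': π[3]=0 (border '')
j=4 s[j]='b': π[4]=0 (border '')
j=5 s[j]='c': π[5]=0 (border '')
j=6 s[j]='b': π[6]=0 (border '')
j=7 s[j]='a': π[7]=1 (border 'a')
j=8 s[j]='b': k: 1→0; π[8]=0 (border '')
j=9 s[j]='a': π[9]=1 (border 'a')
j=10 s[j]='b': k: 1→0; π[10]=0 (border '')
j=11 s[j]='a': π[11]=1 (border 'a')
j=12 s[j]='c': k: 1→0; π[12]=0 (border '')
j=13 s[j]='a': π[13]=1 (border 'a')
j=14 s[j]='b': k: 1→0; π[14]=0 (border '')
j=15 s[j]='b': π[15]=0 (border '')
j=16 s[j]='c': π[16]=0 (border '')
j=17 s[j]='c': π[17]=0 (border '')
j=18 s[j]='b': π[18]=0 (border '')
j=19 s[j]='b': π[19]=0 (border '')
j=20 s[j]='c': π[20]=0 (border '')
j=21 s[j]='a': π[21]=1 (border 'a')
j=22 s[j]='a': π[22]=2 (border 'aa')
j=23 s[j]='b': π[23]=3 (border 'aab')
j=24 s[j]='a': k: 3→0; π[24]=1 (border 'a')
j=25 s[j]='a': π[25]=2 (border 'aa')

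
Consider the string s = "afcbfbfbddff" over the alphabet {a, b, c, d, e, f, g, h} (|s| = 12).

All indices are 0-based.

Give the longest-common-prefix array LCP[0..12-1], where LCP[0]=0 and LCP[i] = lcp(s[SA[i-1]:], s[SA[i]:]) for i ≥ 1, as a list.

rank→(start, suffix):
  0 → (0, 'afcbfbfbddff')
  1 → (7, 'bddff')
  2 → (5, 'bfbddff')
  3 → (3, 'bfbfbddff')
  4 → (2, 'cbfbfbddff')
  5 → (8, 'ddff')
  6 → (9, 'dff')
  7 → (11, 'f')
  8 → (6, 'fbddff')
  9 → (4, 'fbfbddff')
  10 → (1, 'fcbfbfbddff')
  11 → (10, 'ff')

SA = [0, 7, 5, 3, 2, 8, 9, 11, 6, 4, 1, 10]
[i] adj suffixes → lcp
  [1] 0/7 → 0 ('')
  [2] 7/5 → 1 ('b')
  [3] 5/3 → 3 ('bfb')
  [4] 3/2 → 0 ('')
  [5] 2/8 → 0 ('')
  [6] 8/9 → 1 ('d')
  [7] 9/11 → 0 ('')
  [8] 11/6 → 1 ('f')
  [9] 6/4 → 2 ('fb')
  [10] 4/1 → 1 ('f')
  [11] 1/10 → 1 ('f')

[0, 0, 1, 3, 0, 0, 1, 0, 1, 2, 1, 1]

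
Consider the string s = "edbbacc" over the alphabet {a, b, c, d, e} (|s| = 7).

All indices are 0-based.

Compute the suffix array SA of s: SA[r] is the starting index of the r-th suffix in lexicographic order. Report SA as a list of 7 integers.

[4, 3, 2, 6, 5, 1, 0]

rank→(start, suffix):
  0 → (4, 'acc')
  1 → (3, 'bacc')
  2 → (2, 'bbacc')
  3 → (6, 'c')
  4 → (5, 'cc')
  5 → (1, 'dbbacc')
  6 → (0, 'edbbacc')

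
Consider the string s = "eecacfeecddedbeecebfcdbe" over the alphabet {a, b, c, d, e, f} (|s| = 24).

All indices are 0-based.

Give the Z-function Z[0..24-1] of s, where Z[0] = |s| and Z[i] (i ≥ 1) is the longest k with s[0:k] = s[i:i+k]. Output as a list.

Z[0]=24
i=1: i≥r, start 0; Z[1]=1 scan→box=[1,2)
i=2: i≥r, start 0; Z[2]=0
i=3: i≥r, start 0; Z[3]=0
i=4: i≥r, start 0; Z[4]=0
i=5: i≥r, start 0; Z[5]=0
i=6: i≥r, start 0; Z[6]=3 scan→box=[6,9)
i=7: min(r-i=2, Z[1]=1)=1; Z[7]=1
i=8: min(r-i=1, Z[2]=0)=0; Z[8]=0
i=9: i≥r, start 0; Z[9]=0
i=10: i≥r, start 0; Z[10]=0
i=11: i≥r, start 0; Z[11]=1 scan→box=[11,12)
i=12: i≥r, start 0; Z[12]=0
i=13: i≥r, start 0; Z[13]=0
i=14: i≥r, start 0; Z[14]=3 scan→box=[14,17)
i=15: min(r-i=2, Z[1]=1)=1; Z[15]=1
i=16: min(r-i=1, Z[2]=0)=0; Z[16]=0
i=17: i≥r, start 0; Z[17]=1 scan→box=[17,18)
i=18: i≥r, start 0; Z[18]=0
i=19: i≥r, start 0; Z[19]=0
i=20: i≥r, start 0; Z[20]=0
i=21: i≥r, start 0; Z[21]=0
i=22: i≥r, start 0; Z[22]=0
i=23: i≥r, start 0; Z[23]=1 scan→box=[23,24)

[24, 1, 0, 0, 0, 0, 3, 1, 0, 0, 0, 1, 0, 0, 3, 1, 0, 1, 0, 0, 0, 0, 0, 1]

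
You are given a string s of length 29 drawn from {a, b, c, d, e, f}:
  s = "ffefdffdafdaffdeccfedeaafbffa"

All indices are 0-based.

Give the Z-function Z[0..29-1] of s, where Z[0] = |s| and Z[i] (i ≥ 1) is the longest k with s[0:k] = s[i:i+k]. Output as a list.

[29, 1, 0, 1, 0, 2, 1, 0, 0, 1, 0, 0, 2, 1, 0, 0, 0, 0, 1, 0, 0, 0, 0, 0, 1, 0, 2, 1, 0]

Z[0]=29
i=1: fresh scan; Z[1]=1 grow→box=[1,2)
i=2: fresh scan; Z[2]=0
i=3: fresh scan; Z[3]=1 grow→box=[3,4)
i=4: fresh scan; Z[4]=0
i=5: fresh scan; Z[5]=2 grow→box=[5,7)
i=6: min(r-i=1, Z[1]=1)=1; Z[6]=1
i=7: fresh scan; Z[7]=0
i=8: fresh scan; Z[8]=0
i=9: fresh scan; Z[9]=1 grow→box=[9,10)
i=10: fresh scan; Z[10]=0
i=11: fresh scan; Z[11]=0
i=12: fresh scan; Z[12]=2 grow→box=[12,14)
i=13: min(r-i=1, Z[1]=1)=1; Z[13]=1
i=14: fresh scan; Z[14]=0
i=15: fresh scan; Z[15]=0
i=16: fresh scan; Z[16]=0
i=17: fresh scan; Z[17]=0
i=18: fresh scan; Z[18]=1 grow→box=[18,19)
i=19: fresh scan; Z[19]=0
i=20: fresh scan; Z[20]=0
i=21: fresh scan; Z[21]=0
i=22: fresh scan; Z[22]=0
i=23: fresh scan; Z[23]=0
i=24: fresh scan; Z[24]=1 grow→box=[24,25)
i=25: fresh scan; Z[25]=0
i=26: fresh scan; Z[26]=2 grow→box=[26,28)
i=27: min(r-i=1, Z[1]=1)=1; Z[27]=1
i=28: fresh scan; Z[28]=0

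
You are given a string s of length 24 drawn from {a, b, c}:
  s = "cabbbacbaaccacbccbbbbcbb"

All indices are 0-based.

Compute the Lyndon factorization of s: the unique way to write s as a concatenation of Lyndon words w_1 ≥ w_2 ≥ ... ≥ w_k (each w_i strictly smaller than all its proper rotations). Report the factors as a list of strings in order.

emit factor 1: 'c' (i=0, period=1)
emit factor 2: 'abbbacb' (i=1, period=7)
emit factor 3: 'aaccacbccbbbbcbb' (i=8, period=16)

["c", "abbbacb", "aaccacbccbbbbcbb"]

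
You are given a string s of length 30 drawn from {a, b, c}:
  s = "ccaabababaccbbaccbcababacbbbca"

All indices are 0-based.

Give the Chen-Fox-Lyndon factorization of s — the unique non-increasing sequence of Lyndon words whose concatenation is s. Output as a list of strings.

["c", "c", "aabababaccbbaccbcababacbbbc", "a"]

emit factor 1: 'c' (i=0, period=1)
emit factor 2: 'c' (i=1, period=1)
emit factor 3: 'aabababaccbbaccbcababacbbbc' (i=2, period=27)
emit factor 4: 'a' (i=29, period=1)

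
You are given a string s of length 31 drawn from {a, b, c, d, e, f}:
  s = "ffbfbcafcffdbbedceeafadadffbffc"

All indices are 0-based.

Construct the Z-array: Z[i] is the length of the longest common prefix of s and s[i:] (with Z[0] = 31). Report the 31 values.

[31, 1, 0, 1, 0, 0, 0, 1, 0, 2, 1, 0, 0, 0, 0, 0, 0, 0, 0, 0, 1, 0, 0, 0, 0, 4, 1, 0, 2, 1, 0]

Z[0]=31
i=1: fresh scan; Z[1]=1 extend→box=[1,2)
i=2: fresh scan; Z[2]=0
i=3: fresh scan; Z[3]=1 extend→box=[3,4)
i=4: fresh scan; Z[4]=0
i=5: fresh scan; Z[5]=0
i=6: fresh scan; Z[6]=0
i=7: fresh scan; Z[7]=1 extend→box=[7,8)
i=8: fresh scan; Z[8]=0
i=9: fresh scan; Z[9]=2 extend→box=[9,11)
i=10: min(r-i=1, Z[1]=1)=1; Z[10]=1
i=11: fresh scan; Z[11]=0
i=12: fresh scan; Z[12]=0
i=13: fresh scan; Z[13]=0
i=14: fresh scan; Z[14]=0
i=15: fresh scan; Z[15]=0
i=16: fresh scan; Z[16]=0
i=17: fresh scan; Z[17]=0
i=18: fresh scan; Z[18]=0
i=19: fresh scan; Z[19]=0
i=20: fresh scan; Z[20]=1 extend→box=[20,21)
i=21: fresh scan; Z[21]=0
i=22: fresh scan; Z[22]=0
i=23: fresh scan; Z[23]=0
i=24: fresh scan; Z[24]=0
i=25: fresh scan; Z[25]=4 extend→box=[25,29)
i=26: min(r-i=3, Z[1]=1)=1; Z[26]=1
i=27: min(r-i=2, Z[2]=0)=0; Z[27]=0
i=28: min(r-i=1, Z[3]=1)=1; Z[28]=2 extend→box=[28,30)
i=29: min(r-i=1, Z[1]=1)=1; Z[29]=1
i=30: fresh scan; Z[30]=0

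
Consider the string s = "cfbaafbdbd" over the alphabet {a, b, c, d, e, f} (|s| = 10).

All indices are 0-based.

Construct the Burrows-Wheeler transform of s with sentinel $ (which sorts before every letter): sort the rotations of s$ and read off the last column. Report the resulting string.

rank  rotation     last
    0  $cfbaafbdbd  d
    1  aafbdbd$cfb  b
    2  afbdbd$cfba  a
    3  baafbdbd$cf  f
    4  bd$cfbaafbd  d
    5  bdbd$cfbaaf  f
    6  cfbaafbdbd$  $
    7  d$cfbaafbdb  b
    8  dbd$cfbaafb  b
    9  fbaafbdbd$c  c
   10  fbdbd$cfbaa  a

dbafdf$bbca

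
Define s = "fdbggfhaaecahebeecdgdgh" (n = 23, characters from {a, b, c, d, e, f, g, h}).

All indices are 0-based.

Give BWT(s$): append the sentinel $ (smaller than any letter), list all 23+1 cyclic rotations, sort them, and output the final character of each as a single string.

hhacedeefcghaeb$gdgbdgfa

rank  rotation                  last
    0  $fdbggfhaaecahebeecdgdgh  h
    1  aaecahebeecdgdgh$fdbggfh  h
    2  aecahebeecdgdgh$fdbggfha  a
    3  ahebeecdgdgh$fdbggfhaaec  c
    4  beecdgdgh$fdbggfhaaecahe  e
    5  bggfhaaecahebeecdgdgh$fd  d
    6  cahebeecdgdgh$fdbggfhaae  e
    7  cdgdgh$fdbggfhaaecahebee  e
    8  dbggfhaaecahebeecdgdgh$f  f
    9  dgdgh$fdbggfhaaecahebeec  c
   10  dgh$fdbggfhaaecahebeecdg  g
   11  ebeecdgdgh$fdbggfhaaecah  h
   12  ecahebeecdgdgh$fdbggfhaa  a
   13  ecdgdgh$fdbggfhaaecahebe  e
   14  eecdgdgh$fdbggfhaaecaheb  b
   15  fdbggfhaaecahebeecdgdgh$  $
   16  fhaaecahebeecdgdgh$fdbgg  g
   17  gdgh$fdbggfhaaecahebeecd  d
   18  gfhaaecahebeecdgdgh$fdbg  g
   19  ggfhaaecahebeecdgdgh$fdb  b
   20  gh$fdbggfhaaecahebeecdgd  d
   21  h$fdbggfhaaecahebeecdgdg  g
   22  haaecahebeecdgdgh$fdbggf  f
   23  hebeecdgdgh$fdbggfhaaeca  a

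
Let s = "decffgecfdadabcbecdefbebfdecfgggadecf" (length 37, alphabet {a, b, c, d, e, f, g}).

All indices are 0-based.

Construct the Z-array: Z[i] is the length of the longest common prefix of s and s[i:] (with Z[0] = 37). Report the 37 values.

Z[0]=37
i=1: fresh scan; Z[1]=0
i=2: fresh scan; Z[2]=0
i=3: fresh scan; Z[3]=0
i=4: fresh scan; Z[4]=0
i=5: fresh scan; Z[5]=0
i=6: fresh scan; Z[6]=0
i=7: fresh scan; Z[7]=0
i=8: fresh scan; Z[8]=0
i=9: fresh scan; Z[9]=1 grow→box=[9,10)
i=10: fresh scan; Z[10]=0
i=11: fresh scan; Z[11]=1 grow→box=[11,12)
i=12: fresh scan; Z[12]=0
i=13: fresh scan; Z[13]=0
i=14: fresh scan; Z[14]=0
i=15: fresh scan; Z[15]=0
i=16: fresh scan; Z[16]=0
i=17: fresh scan; Z[17]=0
i=18: fresh scan; Z[18]=2 grow→box=[18,20)
i=19: min(r-i=1, Z[1]=0)=0; Z[19]=0
i=20: fresh scan; Z[20]=0
i=21: fresh scan; Z[21]=0
i=22: fresh scan; Z[22]=0
i=23: fresh scan; Z[23]=0
i=24: fresh scan; Z[24]=0
i=25: fresh scan; Z[25]=4 grow→box=[25,29)
i=26: min(r-i=3, Z[1]=0)=0; Z[26]=0
i=27: min(r-i=2, Z[2]=0)=0; Z[27]=0
i=28: min(r-i=1, Z[3]=0)=0; Z[28]=0
i=29: fresh scan; Z[29]=0
i=30: fresh scan; Z[30]=0
i=31: fresh scan; Z[31]=0
i=32: fresh scan; Z[32]=0
i=33: fresh scan; Z[33]=4 grow→box=[33,37)
i=34: min(r-i=3, Z[1]=0)=0; Z[34]=0
i=35: min(r-i=2, Z[2]=0)=0; Z[35]=0
i=36: min(r-i=1, Z[3]=0)=0; Z[36]=0

[37, 0, 0, 0, 0, 0, 0, 0, 0, 1, 0, 1, 0, 0, 0, 0, 0, 0, 2, 0, 0, 0, 0, 0, 0, 4, 0, 0, 0, 0, 0, 0, 0, 4, 0, 0, 0]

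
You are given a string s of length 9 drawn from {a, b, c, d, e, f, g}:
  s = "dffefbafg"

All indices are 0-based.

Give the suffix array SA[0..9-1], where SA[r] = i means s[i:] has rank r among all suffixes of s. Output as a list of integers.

[6, 5, 0, 3, 4, 2, 1, 7, 8]

rank→(start, suffix):
  0 → (6, 'afg')
  1 → (5, 'bafg')
  2 → (0, 'dffefbafg')
  3 → (3, 'efbafg')
  4 → (4, 'fbafg')
  5 → (2, 'fefbafg')
  6 → (1, 'ffefbafg')
  7 → (7, 'fg')
  8 → (8, 'g')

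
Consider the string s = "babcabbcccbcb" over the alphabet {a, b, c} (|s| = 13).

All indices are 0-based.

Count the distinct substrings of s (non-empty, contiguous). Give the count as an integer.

sorted suffixes:
  #0 SA[0]=4  'abbcccbcb'
  #1 SA[1]=1  'abcabbcccbcb'
  #2 SA[2]=12  'b'
  #3 SA[3]=0  'babcabbcccbcb'
  #4 SA[4]=5  'bbcccbcb'
  #5 SA[5]=2  'bcabbcccbcb'
  #6 SA[6]=10  'bcb'
  #7 SA[7]=6  'bcccbcb'
  #8 SA[8]=3  'cabbcccbcb'
  #9 SA[9]=11  'cb'
  #10 SA[10]=9  'cbcb'
  #11 SA[11]=8  'ccbcb'
  #12 SA[12]=7  'cccbcb'

SA = [4, 1, 12, 0, 5, 2, 10, 6, 3, 11, 9, 8, 7]
i: (SA[i-1],SA[i]) lcp shared
  1: (4,1) 2 'ab'
  2: (1,12) 0 ''
  3: (12,0) 1 'b'
  4: (0,5) 1 'b'
  5: (5,2) 1 'b'
  6: (2,10) 2 'bc'
  7: (10,6) 2 'bc'
  8: (6,3) 0 ''
  9: (3,11) 1 'c'
  10: (11,9) 2 'cb'
  11: (9,8) 1 'c'
  12: (8,7) 2 'cc'

n(n+1)/2 = 13·14/2 = 91
Σ LCP = 0 + 2 + 0 + 1 + 1 + 1 + 2 + 2 + 0 + 1 + 2 + 1 + 2 = 15
distinct = 91 − 15 = 76

76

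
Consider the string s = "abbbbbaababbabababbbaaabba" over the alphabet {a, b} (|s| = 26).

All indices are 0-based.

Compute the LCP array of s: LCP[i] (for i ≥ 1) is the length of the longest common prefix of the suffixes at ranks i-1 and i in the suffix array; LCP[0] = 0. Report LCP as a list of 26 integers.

[0, 1, 2, 3, 1, 4, 5, 2, 4, 3, 4, 0, 2, 3, 2, 5, 3, 4, 1, 3, 4, 3, 2, 5, 3, 4]

sorted suffixes:
  #0 SA[0]=25  'a'
  #1 SA[1]=20  'aaabba'
  #2 SA[2]=6  'aababbabababbbaaabba'
  #3 SA[3]=21  'aabba'
  #4 SA[4]=12  'abababbbaaabba'
  #5 SA[5]=7  'ababbabababbbaaabba'
  #6 SA[6]=14  'ababbbaaabba'
  #7 SA[7]=22  'abba'
  #8 SA[8]=9  'abbabababbbaaabba'
  #9 SA[9]=16  'abbbaaabba'
  #10 SA[10]=0  'abbbbbaababbabababbbaaabba'
  #11 SA[11]=24  'ba'
  #12 SA[12]=19  'baaabba'
  #13 SA[13]=5  'baababbabababbbaaabba'
  #14 SA[14]=11  'babababbbaaabba'
  #15 SA[15]=13  'bababbbaaabba'
  #16 SA[16]=8  'babbabababbbaaabba'
  #17 SA[17]=15  'babbbaaabba'
  #18 SA[18]=23  'bba'
  #19 SA[19]=18  'bbaaabba'
  #20 SA[20]=4  'bbaababbabababbbaaabba'
  #21 SA[21]=10  'bbabababbbaaabba'
  #22 SA[22]=17  'bbbaaabba'
  #23 SA[23]=3  'bbbaababbabababbbaaabba'
  #24 SA[24]=2  'bbbbaababbabababbbaaabba'
  #25 SA[25]=1  'bbbbbaababbabababbbaaabba'

SA = [25, 20, 6, 21, 12, 7, 14, 22, 9, 16, 0, 24, 19, 5, 11, 13, 8, 15, 23, 18, 4, 10, 17, 3, 2, 1]
[i] adj suffixes → lcp
  [1] 25/20 → 1 ('a')
  [2] 20/6 → 2 ('aa')
  [3] 6/21 → 3 ('aab')
  [4] 21/12 → 1 ('a')
  [5] 12/7 → 4 ('abab')
  [6] 7/14 → 5 ('ababb')
  [7] 14/22 → 2 ('ab')
  [8] 22/9 → 4 ('abba')
  [9] 9/16 → 3 ('abb')
  [10] 16/0 → 4 ('abbb')
  [11] 0/24 → 0 ('')
  [12] 24/19 → 2 ('ba')
  [13] 19/5 → 3 ('baa')
  [14] 5/11 → 2 ('ba')
  [15] 11/13 → 5 ('babab')
  [16] 13/8 → 3 ('bab')
  [17] 8/15 → 4 ('babb')
  [18] 15/23 → 1 ('b')
  [19] 23/18 → 3 ('bba')
  [20] 18/4 → 4 ('bbaa')
  [21] 4/10 → 3 ('bba')
  [22] 10/17 → 2 ('bb')
  [23] 17/3 → 5 ('bbbaa')
  [24] 3/2 → 3 ('bbb')
  [25] 2/1 → 4 ('bbbb')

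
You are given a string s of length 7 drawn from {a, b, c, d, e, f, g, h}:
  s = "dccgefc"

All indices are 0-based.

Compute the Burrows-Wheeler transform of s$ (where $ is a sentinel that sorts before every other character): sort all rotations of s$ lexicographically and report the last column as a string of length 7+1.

rank  rotation  last
    0  $dccgefc  c
    1  c$dccgef  f
    2  ccgefc$d  d
    3  cgefc$dc  c
    4  dccgefc$  $
    5  efc$dccg  g
    6  fc$dccge  e
    7  gefc$dcc  c

cfdc$gec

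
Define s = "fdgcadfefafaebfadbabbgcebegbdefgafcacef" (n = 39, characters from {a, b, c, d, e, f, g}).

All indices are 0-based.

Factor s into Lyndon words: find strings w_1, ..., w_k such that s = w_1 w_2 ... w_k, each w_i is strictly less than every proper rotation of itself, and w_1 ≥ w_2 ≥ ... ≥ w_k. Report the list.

["f", "dg", "c", "adfefafaebf", "adb", "abbgcebegbdefgafcacef"]

emit factor 1: 'f' (i=0, period=1)
emit factor 2: 'dg' (i=1, period=2)
emit factor 3: 'c' (i=3, period=1)
emit factor 4: 'adfefafaebf' (i=4, period=11)
emit factor 5: 'adb' (i=15, period=3)
emit factor 6: 'abbgcebegbdefgafcacef' (i=18, period=21)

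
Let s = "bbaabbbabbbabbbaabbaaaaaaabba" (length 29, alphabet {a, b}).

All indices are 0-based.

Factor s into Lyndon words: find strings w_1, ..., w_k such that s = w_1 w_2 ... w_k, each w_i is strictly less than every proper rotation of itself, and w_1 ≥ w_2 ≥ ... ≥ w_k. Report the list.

emit factor 1: 'b' (i=0, period=1)
emit factor 2: 'b' (i=1, period=1)
emit factor 3: 'aabbbabbbabbb' (i=2, period=13)
emit factor 4: 'aabb' (i=15, period=4)
emit factor 5: 'aaaaaaabb' (i=19, period=9)
emit factor 6: 'a' (i=28, period=1)

["b", "b", "aabbbabbbabbb", "aabb", "aaaaaaabb", "a"]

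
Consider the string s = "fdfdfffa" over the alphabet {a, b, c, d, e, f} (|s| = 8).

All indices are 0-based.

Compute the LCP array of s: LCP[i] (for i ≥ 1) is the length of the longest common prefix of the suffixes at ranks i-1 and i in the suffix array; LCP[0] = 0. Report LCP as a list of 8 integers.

[0, 0, 2, 0, 1, 3, 1, 2]

sorted suffixes:
  #0 SA[0]=7  'a'
  #1 SA[1]=1  'dfdfffa'
  #2 SA[2]=3  'dfffa'
  #3 SA[3]=6  'fa'
  #4 SA[4]=0  'fdfdfffa'
  #5 SA[5]=2  'fdfffa'
  #6 SA[6]=5  'ffa'
  #7 SA[7]=4  'fffa'

SA = [7, 1, 3, 6, 0, 2, 5, 4]
rank  pair      lcp
   1  s[7:],s[1:]  0  ''
   2  s[1:],s[3:]  2  'df'
   3  s[3:],s[6:]  0  ''
   4  s[6:],s[0:]  1  'f'
   5  s[0:],s[2:]  3  'fdf'
   6  s[2:],s[5:]  1  'f'
   7  s[5:],s[4:]  2  'ff'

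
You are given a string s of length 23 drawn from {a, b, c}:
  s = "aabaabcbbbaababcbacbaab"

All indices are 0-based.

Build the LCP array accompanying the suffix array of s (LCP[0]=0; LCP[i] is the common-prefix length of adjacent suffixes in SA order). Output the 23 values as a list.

rank | idx | suffix
   0 |  20 | aab
   1 |   0 | aabaabcbbbaababcbacbaab
   2 |  10 | aababcbacbaab
   3 |   3 | aabcbbbaababcbacbaab
   4 |  21 | ab
   5 |   1 | abaabcbbbaababcbacbaab
   6 |  11 | ababcbacbaab
   7 |  13 | abcbacbaab
   8 |   4 | abcbbbaababcbacbaab
   9 |  17 | acbaab
  10 |  22 | b
  11 |  19 | baab
  12 |   9 | baababcbacbaab
  13 |   2 | baabcbbbaababcbacbaab
  14 |  12 | babcbacbaab
  15 |  16 | bacbaab
  16 |   8 | bbaababcbacbaab
  17 |   7 | bbbaababcbacbaab
  18 |  14 | bcbacbaab
  19 |   5 | bcbbbaababcbacbaab
  20 |  18 | cbaab
  21 |  15 | cbacbaab
  22 |   6 | cbbbaababcbacbaab

SA = [20, 0, 10, 3, 21, 1, 11, 13, 4, 17, 22, 19, 9, 2, 12, 16, 8, 7, 14, 5, 18, 15, 6]
i: (SA[i-1],SA[i]) lcp shared
  1: (20,0) 3 'aab'
  2: (0,10) 4 'aaba'
  3: (10,3) 3 'aab'
  4: (3,21) 1 'a'
  5: (21,1) 2 'ab'
  6: (1,11) 3 'aba'
  7: (11,13) 2 'ab'
  8: (13,4) 4 'abcb'
  9: (4,17) 1 'a'
  10: (17,22) 0 ''
  11: (22,19) 1 'b'
  12: (19,9) 4 'baab'
  13: (9,2) 4 'baab'
  14: (2,12) 2 'ba'
  15: (12,16) 2 'ba'
  16: (16,8) 1 'b'
  17: (8,7) 2 'bb'
  18: (7,14) 1 'b'
  19: (14,5) 3 'bcb'
  20: (5,18) 0 ''
  21: (18,15) 3 'cba'
  22: (15,6) 2 'cb'

[0, 3, 4, 3, 1, 2, 3, 2, 4, 1, 0, 1, 4, 4, 2, 2, 1, 2, 1, 3, 0, 3, 2]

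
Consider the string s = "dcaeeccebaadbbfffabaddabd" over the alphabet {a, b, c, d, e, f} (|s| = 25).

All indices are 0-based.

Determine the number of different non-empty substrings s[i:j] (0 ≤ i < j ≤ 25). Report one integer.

rank | idx | suffix
   0 |   9 | aadbbfffabaddabd
   1 |  17 | abaddabd
   2 |  22 | abd
   3 |  10 | adbbfffabaddabd
   4 |  19 | addabd
   5 |   2 | aeeccebaadbbfffabaddabd
   6 |   8 | baadbbfffabaddabd
   7 |  18 | baddabd
   8 |  12 | bbfffabaddabd
   9 |  23 | bd
  10 |  13 | bfffabaddabd
  11 |   1 | caeeccebaadbbfffabaddabd
  12 |   5 | ccebaadbbfffabaddabd
  13 |   6 | cebaadbbfffabaddabd
  14 |  24 | d
  15 |  21 | dabd
  16 |  11 | dbbfffabaddabd
  17 |   0 | dcaeeccebaadbbfffabaddabd
  18 |  20 | ddabd
  19 |   7 | ebaadbbfffabaddabd
  20 |   4 | eccebaadbbfffabaddabd
  21 |   3 | eeccebaadbbfffabaddabd
  22 |  16 | fabaddabd
  23 |  15 | ffabaddabd
  24 |  14 | fffabaddabd

SA = [9, 17, 22, 10, 19, 2, 8, 18, 12, 23, 13, 1, 5, 6, 24, 21, 11, 0, 20, 7, 4, 3, 16, 15, 14]
i: (SA[i-1],SA[i]) lcp shared
  1: (9,17) 1 'a'
  2: (17,22) 2 'ab'
  3: (22,10) 1 'a'
  4: (10,19) 2 'ad'
  5: (19,2) 1 'a'
  6: (2,8) 0 ''
  7: (8,18) 2 'ba'
  8: (18,12) 1 'b'
  9: (12,23) 1 'b'
  10: (23,13) 1 'b'
  11: (13,1) 0 ''
  12: (1,5) 1 'c'
  13: (5,6) 1 'c'
  14: (6,24) 0 ''
  15: (24,21) 1 'd'
  16: (21,11) 1 'd'
  17: (11,0) 1 'd'
  18: (0,20) 1 'd'
  19: (20,7) 0 ''
  20: (7,4) 1 'e'
  21: (4,3) 1 'e'
  22: (3,16) 0 ''
  23: (16,15) 1 'f'
  24: (15,14) 2 'ff'

n(n+1)/2 = 25·26/2 = 325
Σ LCP = 0 + 1 + 2 + 1 + 2 + 1 + 0 + 2 + 1 + 1 + 1 + 0 + 1 + 1 + 0 + 1 + 1 + 1 + 1 + 0 + 1 + 1 + 0 + 1 + 2 = 23
distinct = 325 − 23 = 302

302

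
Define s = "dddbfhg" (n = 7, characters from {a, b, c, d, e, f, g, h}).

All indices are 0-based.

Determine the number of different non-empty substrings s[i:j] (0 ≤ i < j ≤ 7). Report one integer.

25

rank→(start, suffix):
  0 → (3, 'bfhg')
  1 → (2, 'dbfhg')
  2 → (1, 'ddbfhg')
  3 → (0, 'dddbfhg')
  4 → (4, 'fhg')
  5 → (6, 'g')
  6 → (5, 'hg')

SA = [3, 2, 1, 0, 4, 6, 5]
i: (SA[i-1],SA[i]) lcp shared
  1: (3,2) 0 ''
  2: (2,1) 1 'd'
  3: (1,0) 2 'dd'
  4: (0,4) 0 ''
  5: (4,6) 0 ''
  6: (6,5) 0 ''

n(n+1)/2 = 7·8/2 = 28
Σ LCP = 0 + 0 + 1 + 2 + 0 + 0 + 0 = 3
distinct = 28 − 3 = 25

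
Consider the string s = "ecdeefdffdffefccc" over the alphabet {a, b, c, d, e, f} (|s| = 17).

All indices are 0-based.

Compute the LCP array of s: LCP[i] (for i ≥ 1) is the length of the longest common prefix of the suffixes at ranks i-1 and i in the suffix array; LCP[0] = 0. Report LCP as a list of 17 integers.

rank | idx | suffix
   0 |  16 | c
   1 |  15 | cc
   2 |  14 | ccc
   3 |   1 | cdeefdffdffefccc
   4 |   2 | deefdffdffefccc
   5 |   6 | dffdffefccc
   6 |   9 | dffefccc
   7 |   0 | ecdeefdffdffefccc
   8 |   3 | eefdffdffefccc
   9 |  12 | efccc
  10 |   4 | efdffdffefccc
  11 |  13 | fccc
  12 |   5 | fdffdffefccc
  13 |   8 | fdffefccc
  14 |  11 | fefccc
  15 |   7 | ffdffefccc
  16 |  10 | ffefccc

SA = [16, 15, 14, 1, 2, 6, 9, 0, 3, 12, 4, 13, 5, 8, 11, 7, 10]
i: (SA[i-1],SA[i]) lcp shared
  1: (16,15) 1 'c'
  2: (15,14) 2 'cc'
  3: (14,1) 1 'c'
  4: (1,2) 0 ''
  5: (2,6) 1 'd'
  6: (6,9) 3 'dff'
  7: (9,0) 0 ''
  8: (0,3) 1 'e'
  9: (3,12) 1 'e'
  10: (12,4) 2 'ef'
  11: (4,13) 0 ''
  12: (13,5) 1 'f'
  13: (5,8) 4 'fdff'
  14: (8,11) 1 'f'
  15: (11,7) 1 'f'
  16: (7,10) 2 'ff'

[0, 1, 2, 1, 0, 1, 3, 0, 1, 1, 2, 0, 1, 4, 1, 1, 2]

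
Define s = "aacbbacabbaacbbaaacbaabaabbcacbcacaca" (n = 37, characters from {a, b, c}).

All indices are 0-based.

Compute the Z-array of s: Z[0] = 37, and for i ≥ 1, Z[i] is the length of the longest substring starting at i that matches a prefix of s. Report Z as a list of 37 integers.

[37, 1, 0, 0, 0, 1, 0, 1, 0, 0, 6, 1, 0, 0, 0, 2, 4, 1, 0, 0, 2, 1, 0, 2, 1, 0, 0, 0, 1, 0, 0, 0, 1, 0, 1, 0, 1]

Z[0]=37
i=1: fresh scan; Z[1]=1 extend→box=[1,2)
i=2: fresh scan; Z[2]=0
i=3: fresh scan; Z[3]=0
i=4: fresh scan; Z[4]=0
i=5: fresh scan; Z[5]=1 extend→box=[5,6)
i=6: fresh scan; Z[6]=0
i=7: fresh scan; Z[7]=1 extend→box=[7,8)
i=8: fresh scan; Z[8]=0
i=9: fresh scan; Z[9]=0
i=10: fresh scan; Z[10]=6 extend→box=[10,16)
i=11: min(r-i=5, Z[1]=1)=1; Z[11]=1
i=12: min(r-i=4, Z[2]=0)=0; Z[12]=0
i=13: min(r-i=3, Z[3]=0)=0; Z[13]=0
i=14: min(r-i=2, Z[4]=0)=0; Z[14]=0
i=15: min(r-i=1, Z[5]=1)=1; Z[15]=2 extend→box=[15,17)
i=16: min(r-i=1, Z[1]=1)=1; Z[16]=4 extend→box=[16,20)
i=17: min(r-i=3, Z[1]=1)=1; Z[17]=1
i=18: min(r-i=2, Z[2]=0)=0; Z[18]=0
i=19: min(r-i=1, Z[3]=0)=0; Z[19]=0
i=20: fresh scan; Z[20]=2 extend→box=[20,22)
i=21: min(r-i=1, Z[1]=1)=1; Z[21]=1
i=22: fresh scan; Z[22]=0
i=23: fresh scan; Z[23]=2 extend→box=[23,25)
i=24: min(r-i=1, Z[1]=1)=1; Z[24]=1
i=25: fresh scan; Z[25]=0
i=26: fresh scan; Z[26]=0
i=27: fresh scan; Z[27]=0
i=28: fresh scan; Z[28]=1 extend→box=[28,29)
i=29: fresh scan; Z[29]=0
i=30: fresh scan; Z[30]=0
i=31: fresh scan; Z[31]=0
i=32: fresh scan; Z[32]=1 extend→box=[32,33)
i=33: fresh scan; Z[33]=0
i=34: fresh scan; Z[34]=1 extend→box=[34,35)
i=35: fresh scan; Z[35]=0
i=36: fresh scan; Z[36]=1 extend→box=[36,37)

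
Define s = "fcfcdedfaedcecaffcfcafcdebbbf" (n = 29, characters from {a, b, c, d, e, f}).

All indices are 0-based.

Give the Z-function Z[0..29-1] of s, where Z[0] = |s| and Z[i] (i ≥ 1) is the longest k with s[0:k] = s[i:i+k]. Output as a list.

Z[0]=29
i=1: i≥r, start 0; Z[1]=0
i=2: i≥r, start 0; Z[2]=2 extend→box=[2,4)
i=3: min(r-i=1, Z[1]=0)=0; Z[3]=0
i=4: i≥r, start 0; Z[4]=0
i=5: i≥r, start 0; Z[5]=0
i=6: i≥r, start 0; Z[6]=0
i=7: i≥r, start 0; Z[7]=1 extend→box=[7,8)
i=8: i≥r, start 0; Z[8]=0
i=9: i≥r, start 0; Z[9]=0
i=10: i≥r, start 0; Z[10]=0
i=11: i≥r, start 0; Z[11]=0
i=12: i≥r, start 0; Z[12]=0
i=13: i≥r, start 0; Z[13]=0
i=14: i≥r, start 0; Z[14]=0
i=15: i≥r, start 0; Z[15]=1 extend→box=[15,16)
i=16: i≥r, start 0; Z[16]=4 extend→box=[16,20)
i=17: min(r-i=3, Z[1]=0)=0; Z[17]=0
i=18: min(r-i=2, Z[2]=2)=2; Z[18]=2
i=19: min(r-i=1, Z[3]=0)=0; Z[19]=0
i=20: i≥r, start 0; Z[20]=0
i=21: i≥r, start 0; Z[21]=2 extend→box=[21,23)
i=22: min(r-i=1, Z[1]=0)=0; Z[22]=0
i=23: i≥r, start 0; Z[23]=0
i=24: i≥r, start 0; Z[24]=0
i=25: i≥r, start 0; Z[25]=0
i=26: i≥r, start 0; Z[26]=0
i=27: i≥r, start 0; Z[27]=0
i=28: i≥r, start 0; Z[28]=1 extend→box=[28,29)

[29, 0, 2, 0, 0, 0, 0, 1, 0, 0, 0, 0, 0, 0, 0, 1, 4, 0, 2, 0, 0, 2, 0, 0, 0, 0, 0, 0, 1]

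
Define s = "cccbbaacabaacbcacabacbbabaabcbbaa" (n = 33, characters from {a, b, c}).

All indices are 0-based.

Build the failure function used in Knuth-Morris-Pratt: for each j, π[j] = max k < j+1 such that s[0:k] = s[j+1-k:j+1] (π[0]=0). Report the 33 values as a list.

[0, 1, 2, 0, 0, 0, 0, 1, 0, 0, 0, 0, 1, 0, 1, 0, 1, 0, 0, 0, 1, 0, 0, 0, 0, 0, 0, 0, 1, 0, 0, 0, 0]

π[0] = 0
j=1 s[j]='c': π[1]=1 (border 'c')
j=2 s[j]='c': π[2]=2 (border 'cc')
j=3 s[j]='b': k: 2→1→0; π[3]=0 (border '')
j=4 s[j]='b': π[4]=0 (border '')
j=5 s[j]='a': π[5]=0 (border '')
j=6 s[j]='a': π[6]=0 (border '')
j=7 s[j]='c': π[7]=1 (border 'c')
j=8 s[j]='a': k: 1→0; π[8]=0 (border '')
j=9 s[j]='b': π[9]=0 (border '')
j=10 s[j]='a': π[10]=0 (border '')
j=11 s[j]='a': π[11]=0 (border '')
j=12 s[j]='c': π[12]=1 (border 'c')
j=13 s[j]='b': k: 1→0; π[13]=0 (border '')
j=14 s[j]='c': π[14]=1 (border 'c')
j=15 s[j]='a': k: 1→0; π[15]=0 (border '')
j=16 s[j]='c': π[16]=1 (border 'c')
j=17 s[j]='a': k: 1→0; π[17]=0 (border '')
j=18 s[j]='b': π[18]=0 (border '')
j=19 s[j]='a': π[19]=0 (border '')
j=20 s[j]='c': π[20]=1 (border 'c')
j=21 s[j]='b': k: 1→0; π[21]=0 (border '')
j=22 s[j]='b': π[22]=0 (border '')
j=23 s[j]='a': π[23]=0 (border '')
j=24 s[j]='b': π[24]=0 (border '')
j=25 s[j]='a': π[25]=0 (border '')
j=26 s[j]='a': π[26]=0 (border '')
j=27 s[j]='b': π[27]=0 (border '')
j=28 s[j]='c': π[28]=1 (border 'c')
j=29 s[j]='b': k: 1→0; π[29]=0 (border '')
j=30 s[j]='b': π[30]=0 (border '')
j=31 s[j]='a': π[31]=0 (border '')
j=32 s[j]='a': π[32]=0 (border '')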